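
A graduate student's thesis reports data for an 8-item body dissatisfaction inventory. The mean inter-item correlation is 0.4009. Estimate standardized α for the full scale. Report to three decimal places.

Standardized α = k·r̄ / (1 + (k−1)·r̄) = 8 × 0.4009 / (1 + 7 × 0.4009)
  = 3.2072 / 3.8063 = 0.843

standardized α = 0.843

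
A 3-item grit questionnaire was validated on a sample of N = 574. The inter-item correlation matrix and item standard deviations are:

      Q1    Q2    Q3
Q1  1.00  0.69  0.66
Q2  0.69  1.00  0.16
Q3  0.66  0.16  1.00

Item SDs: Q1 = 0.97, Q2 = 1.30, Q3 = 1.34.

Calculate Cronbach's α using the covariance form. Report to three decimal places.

α = 0.713

Σσ²ᵢ = 0.97² + 1.30² + 1.34² = 4.4265
Covariances σ_ij = r_ij · s_i · s_j:
  σ(Q1,Q2) = 0.69 × 0.97 × 1.30 = 0.8701
  σ(Q1,Q3) = 0.66 × 0.97 × 1.34 = 0.8579
  σ(Q2,Q3) = 0.16 × 1.30 × 1.34 = 0.2787
σ²_T = Σσ²ᵢ + 2·Σσ_ij = 4.4265 + 2 × 2.0067 = 8.4399
α = (3/2)·(1 − 4.4265/8.4399) = 0.713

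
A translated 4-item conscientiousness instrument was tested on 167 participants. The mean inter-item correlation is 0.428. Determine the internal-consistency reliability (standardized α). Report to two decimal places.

Standardized α = k·r̄ / (1 + (k−1)·r̄) = 4 × 0.428 / (1 + 3 × 0.428)
  = 1.7120 / 2.2840 = 0.75

standardized α = 0.75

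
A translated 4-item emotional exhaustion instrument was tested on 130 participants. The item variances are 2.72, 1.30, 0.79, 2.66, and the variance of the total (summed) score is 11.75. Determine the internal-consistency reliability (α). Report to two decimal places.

α = 0.49

ΣVar(i) = 2.72 + 1.30 + 0.79 + 2.66 = 7.47
α = (k/(k−1))·(1 − ΣVar(i)/σ²_total) = (4/3)·(1 − 7.47/11.75) = 0.49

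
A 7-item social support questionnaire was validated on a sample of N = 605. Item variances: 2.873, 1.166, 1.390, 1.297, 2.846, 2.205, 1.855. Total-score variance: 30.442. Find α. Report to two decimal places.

sum of item variances = 2.873 + 1.166 + 1.390 + 1.297 + 2.846 + 2.205 + 1.855 = 13.632
α = (k/(k−1))·(1 − sum of item variances/σ²_total) = (7/6)·(1 − 13.632/30.442) = 0.64

α = 0.64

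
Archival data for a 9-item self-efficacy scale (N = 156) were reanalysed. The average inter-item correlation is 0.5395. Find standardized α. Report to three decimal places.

Standardized α = k·r̄ / (1 + (k−1)·r̄) = 9 × 0.5395 / (1 + 8 × 0.5395)
  = 4.8555 / 5.3160 = 0.913

standardized α = 0.913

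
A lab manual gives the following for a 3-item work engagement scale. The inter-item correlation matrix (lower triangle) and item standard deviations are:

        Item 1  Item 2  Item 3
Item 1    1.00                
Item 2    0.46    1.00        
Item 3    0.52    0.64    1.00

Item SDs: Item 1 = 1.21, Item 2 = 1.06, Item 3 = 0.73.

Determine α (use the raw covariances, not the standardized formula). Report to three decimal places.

Σσ²ᵢ = 1.21² + 1.06² + 0.73² = 3.1206
Covariances σ_ij = r_ij · s_i · s_j:
  σ(Item 1,Item 2) = 0.46 × 1.21 × 1.06 = 0.5900
  σ(Item 1,Item 3) = 0.52 × 1.21 × 0.73 = 0.4593
  σ(Item 2,Item 3) = 0.64 × 1.06 × 0.73 = 0.4952
σ²_T = Σσ²ᵢ + 2·Σσ_ij = 3.1206 + 2 × 1.5445 = 6.2096
α = (3/2)·(1 − 3.1206/6.2096) = 0.746

α = 0.746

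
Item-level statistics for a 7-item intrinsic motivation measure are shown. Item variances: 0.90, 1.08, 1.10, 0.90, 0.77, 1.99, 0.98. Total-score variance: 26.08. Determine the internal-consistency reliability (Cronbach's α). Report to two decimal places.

Σσ²ᵢ = 0.90 + 1.08 + 1.10 + 0.90 + 0.77 + 1.99 + 0.98 = 7.72
α = (k/(k−1))·(1 − Σσ²ᵢ/σ²_total) = (7/6)·(1 − 7.72/26.08) = 0.82

Cronbach's α = 0.82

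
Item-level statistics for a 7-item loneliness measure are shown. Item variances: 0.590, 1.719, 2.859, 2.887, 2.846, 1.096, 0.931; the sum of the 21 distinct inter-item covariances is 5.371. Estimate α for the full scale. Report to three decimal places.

α = 0.529

sum of item variances = 0.590 + 1.719 + 2.859 + 2.887 + 2.846 + 1.096 + 0.931 = 12.928
Sum of distinct covariances = 5.371
Var(T) = sum of item variances + 2·Σcov = 12.928 + 2 × 5.371 = 23.670
α = (7/6)·(1 − 12.928/23.670) = 0.529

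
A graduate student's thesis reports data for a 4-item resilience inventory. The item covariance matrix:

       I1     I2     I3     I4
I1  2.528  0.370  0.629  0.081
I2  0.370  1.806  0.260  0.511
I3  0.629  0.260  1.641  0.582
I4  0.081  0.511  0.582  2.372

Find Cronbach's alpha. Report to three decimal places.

Σσ²ᵢ = 2.528 + 1.806 + 1.641 + 2.372 = 8.347
Sum of the distinct covariances = 2.433
σ²_total = 8.347 + 2 × 2.433 = 13.213
α = (k/(k−1))·(1 − Σσ²ᵢ/σ²_total) = (4/3)·(1 − 8.347/13.213) = 0.491

α = 0.491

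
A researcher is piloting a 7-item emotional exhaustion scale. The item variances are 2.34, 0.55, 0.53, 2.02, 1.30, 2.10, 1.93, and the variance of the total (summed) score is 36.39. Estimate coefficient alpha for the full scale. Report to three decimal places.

Σσ²ᵢ = 2.34 + 0.55 + 0.53 + 2.02 + 1.30 + 2.10 + 1.93 = 10.77
α = (k/(k−1))·(1 − Σσ²ᵢ/total variance) = (7/6)·(1 − 10.77/36.39) = 0.821

coefficient alpha = 0.821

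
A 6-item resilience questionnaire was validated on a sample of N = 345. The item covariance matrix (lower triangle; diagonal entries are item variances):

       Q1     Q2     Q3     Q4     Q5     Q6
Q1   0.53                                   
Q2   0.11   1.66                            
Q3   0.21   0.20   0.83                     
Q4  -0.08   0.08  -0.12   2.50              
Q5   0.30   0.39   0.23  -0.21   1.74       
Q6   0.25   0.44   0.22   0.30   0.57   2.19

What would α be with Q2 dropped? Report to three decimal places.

Remaining items: Q1, Q3, Q4, Q5, Q6 (k = 5).
ΣVar(i) = 0.53 + 0.83 + 2.50 + 1.74 + 2.19 = 7.79
σ²_T = 7.79 + 2 × 1.67 = 11.13
α (item deleted) = (5/4)·(1 − 7.79/11.13) = 0.375

α = 0.375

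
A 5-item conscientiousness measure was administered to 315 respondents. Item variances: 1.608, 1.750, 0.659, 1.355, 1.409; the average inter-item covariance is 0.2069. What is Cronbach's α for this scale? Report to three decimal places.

α = 0.474

Σσᵢ² = 1.608 + 1.750 + 0.659 + 1.355 + 1.409 = 6.781
Sum of the 10 distinct covariances = 10 × 0.2069 = 2.0690
total variance = Σσᵢ² + 2·Σcov = 6.781 + 2 × 2.0690 = 10.9190
α = (5/4)·(1 − 6.781/10.9190) = 0.474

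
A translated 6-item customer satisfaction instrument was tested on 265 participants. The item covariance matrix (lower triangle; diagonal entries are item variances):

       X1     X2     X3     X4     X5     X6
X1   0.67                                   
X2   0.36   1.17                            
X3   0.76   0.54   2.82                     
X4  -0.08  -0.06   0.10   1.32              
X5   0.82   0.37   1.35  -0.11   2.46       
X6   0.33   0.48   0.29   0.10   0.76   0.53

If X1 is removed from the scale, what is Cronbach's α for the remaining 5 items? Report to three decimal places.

Cronbach's α = 0.599

Remaining items: X2, X3, X4, X5, X6 (k = 5).
Σσᵢ² = 1.17 + 2.82 + 1.32 + 2.46 + 0.53 = 8.30
Var(T) = 8.30 + 2 × 3.82 = 15.94
α (item deleted) = (5/4)·(1 − 8.30/15.94) = 0.599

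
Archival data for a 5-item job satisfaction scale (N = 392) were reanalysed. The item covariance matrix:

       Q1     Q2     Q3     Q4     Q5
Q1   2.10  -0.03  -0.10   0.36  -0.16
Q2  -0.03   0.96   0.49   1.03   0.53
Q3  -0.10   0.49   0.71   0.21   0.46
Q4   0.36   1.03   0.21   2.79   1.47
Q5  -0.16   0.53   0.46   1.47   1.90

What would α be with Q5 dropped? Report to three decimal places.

Remaining items: Q1, Q2, Q3, Q4 (k = 4).
Σσ²ᵢ = 2.10 + 0.96 + 0.71 + 2.79 = 6.56
σ²_total = 6.56 + 2 × 1.96 = 10.48
α (item deleted) = (4/3)·(1 − 6.56/10.48) = 0.499

α = 0.499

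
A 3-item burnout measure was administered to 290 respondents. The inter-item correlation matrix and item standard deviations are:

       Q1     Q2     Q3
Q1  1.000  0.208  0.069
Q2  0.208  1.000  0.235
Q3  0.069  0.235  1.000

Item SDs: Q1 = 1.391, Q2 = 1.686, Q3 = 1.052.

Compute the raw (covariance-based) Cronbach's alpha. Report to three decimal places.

Σσ²ᵢ = 1.391² + 1.686² + 1.052² = 5.8842
Covariances σ_ij = r_ij · s_i · s_j:
  σ(Q1,Q2) = 0.208 × 1.391 × 1.686 = 0.4878
  σ(Q1,Q3) = 0.069 × 1.391 × 1.052 = 0.1010
  σ(Q2,Q3) = 0.235 × 1.686 × 1.052 = 0.4168
σ²_T = Σσ²ᵢ + 2·Σσ_ij = 5.8842 + 2 × 1.0056 = 7.8954
α = (3/2)·(1 − 5.8842/7.8954) = 0.382

α = 0.382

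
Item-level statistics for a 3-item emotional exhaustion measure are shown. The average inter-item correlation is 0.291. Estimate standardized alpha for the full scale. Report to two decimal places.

Standardized α = k·r̄ / (1 + (k−1)·r̄) = 3 × 0.291 / (1 + 2 × 0.291)
  = 0.8730 / 1.5820 = 0.55

α = 0.55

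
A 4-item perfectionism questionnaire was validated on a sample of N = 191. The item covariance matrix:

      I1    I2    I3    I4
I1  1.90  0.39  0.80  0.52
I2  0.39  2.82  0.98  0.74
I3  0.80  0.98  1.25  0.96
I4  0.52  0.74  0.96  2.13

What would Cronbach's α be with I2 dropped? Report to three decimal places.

α = 0.695

Remaining items: I1, I3, I4 (k = 3).
sum of item variances = 1.90 + 1.25 + 2.13 = 5.28
Var(T) = 5.28 + 2 × 2.28 = 9.84
α (item deleted) = (3/2)·(1 − 5.28/9.84) = 0.695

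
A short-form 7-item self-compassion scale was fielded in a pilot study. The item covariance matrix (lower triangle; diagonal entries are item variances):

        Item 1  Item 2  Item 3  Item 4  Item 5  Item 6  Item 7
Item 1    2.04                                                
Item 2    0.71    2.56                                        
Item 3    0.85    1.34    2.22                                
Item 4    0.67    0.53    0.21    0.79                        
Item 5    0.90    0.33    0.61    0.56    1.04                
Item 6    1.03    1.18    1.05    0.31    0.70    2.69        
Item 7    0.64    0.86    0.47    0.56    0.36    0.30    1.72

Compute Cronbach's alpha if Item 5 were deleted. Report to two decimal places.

Remaining items: Item 1, Item 2, Item 3, Item 4, Item 6, Item 7 (k = 6).
sum of item variances = 2.04 + 2.56 + 2.22 + 0.79 + 2.69 + 1.72 = 12.02
Var(T) = 12.02 + 2 × 10.71 = 33.44
α (item deleted) = (6/5)·(1 − 12.02/33.44) = 0.77

Cronbach's alpha = 0.77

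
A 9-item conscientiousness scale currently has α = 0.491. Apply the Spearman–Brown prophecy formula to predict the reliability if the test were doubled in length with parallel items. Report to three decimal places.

Length factor m = 2
α' = m·α / (1 + (m−1)·α)
   = 2 × 0.491 / (1 + (2 − 1) × 0.491)
   = 0.9820 / 1.4910 = 0.659

predicted reliability = 0.659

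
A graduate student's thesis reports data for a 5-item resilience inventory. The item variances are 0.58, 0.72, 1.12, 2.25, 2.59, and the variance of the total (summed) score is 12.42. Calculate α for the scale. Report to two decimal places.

sum of item variances = 0.58 + 0.72 + 1.12 + 2.25 + 2.59 = 7.26
α = (k/(k−1))·(1 − sum of item variances/σ²_total) = (5/4)·(1 − 7.26/12.42) = 0.52

α = 0.52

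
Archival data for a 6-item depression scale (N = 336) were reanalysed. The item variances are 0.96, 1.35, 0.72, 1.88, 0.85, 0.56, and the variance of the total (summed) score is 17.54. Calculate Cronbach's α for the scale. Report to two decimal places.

α = 0.77

sum of item variances = 0.96 + 1.35 + 0.72 + 1.88 + 0.85 + 0.56 = 6.32
α = (k/(k−1))·(1 − sum of item variances/Var(T)) = (6/5)·(1 − 6.32/17.54) = 0.77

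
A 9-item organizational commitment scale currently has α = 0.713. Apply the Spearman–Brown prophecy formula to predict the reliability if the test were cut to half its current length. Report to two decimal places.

Length factor m = 1/2
α' = m·α / (1 − (1−m)·α)
   = 1/2 × 0.713 / (1 − (1 − 1/2) × 0.713)
   = 0.3565 / 0.6435 = 0.55

predicted reliability = 0.55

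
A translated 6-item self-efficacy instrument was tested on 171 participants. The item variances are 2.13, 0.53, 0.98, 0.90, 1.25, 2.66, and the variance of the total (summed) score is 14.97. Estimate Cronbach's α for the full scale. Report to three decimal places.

Σσᵢ² = 2.13 + 0.53 + 0.98 + 0.90 + 1.25 + 2.66 = 8.45
α = (k/(k−1))·(1 − Σσᵢ²/σ²_T) = (6/5)·(1 − 8.45/14.97) = 0.523

Cronbach's α = 0.523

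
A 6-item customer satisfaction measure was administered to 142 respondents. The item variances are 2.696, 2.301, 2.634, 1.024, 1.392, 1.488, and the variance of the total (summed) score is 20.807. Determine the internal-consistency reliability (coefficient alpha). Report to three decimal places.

Σσᵢ² = 2.696 + 2.301 + 2.634 + 1.024 + 1.392 + 1.488 = 11.535
α = (k/(k−1))·(1 − Σσᵢ²/total variance) = (6/5)·(1 − 11.535/20.807) = 0.535

coefficient alpha = 0.535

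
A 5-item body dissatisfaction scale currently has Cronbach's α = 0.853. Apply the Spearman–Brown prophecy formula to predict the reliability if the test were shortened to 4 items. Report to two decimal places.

predicted reliability = 0.82

Length factor m = 4/5 = 0.8000
α' = m·α / (1 − (1−m)·α)
   = 4/5 × 0.853 / (1 − (1 − 4/5) × 0.853)
   = 0.6824 / 0.8294 = 0.82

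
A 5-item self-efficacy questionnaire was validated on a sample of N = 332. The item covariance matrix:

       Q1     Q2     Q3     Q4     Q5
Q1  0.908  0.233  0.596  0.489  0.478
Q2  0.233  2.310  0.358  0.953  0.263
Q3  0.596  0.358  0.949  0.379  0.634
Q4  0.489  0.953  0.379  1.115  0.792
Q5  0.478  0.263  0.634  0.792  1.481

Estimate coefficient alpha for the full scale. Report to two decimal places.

coefficient alpha = 0.76

sum of item variances = 0.908 + 2.310 + 0.949 + 1.115 + 1.481 = 6.763
Σ_{i<j} σ_ij = 5.175
total variance = 6.763 + 2 × 5.175 = 17.113
α = (k/(k−1))·(1 − sum of item variances/total variance) = (5/4)·(1 − 6.763/17.113) = 0.76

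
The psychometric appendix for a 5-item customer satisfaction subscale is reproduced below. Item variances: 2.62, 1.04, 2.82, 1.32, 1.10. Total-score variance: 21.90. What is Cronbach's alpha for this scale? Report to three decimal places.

ΣVar(i) = 2.62 + 1.04 + 2.82 + 1.32 + 1.10 = 8.90
α = (k/(k−1))·(1 − ΣVar(i)/total variance) = (5/4)·(1 − 8.90/21.90) = 0.742

Cronbach's alpha = 0.742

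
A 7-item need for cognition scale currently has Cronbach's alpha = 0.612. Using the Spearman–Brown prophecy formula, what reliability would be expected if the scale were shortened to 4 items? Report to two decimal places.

Length factor m = 4/7 = 0.5714
α' = m·α / (1 − (1−m)·α)
   = 4/7 × 0.612 / (1 − (1 − 4/7) × 0.612)
   = 0.3497 / 0.7377 = 0.47

predicted reliability = 0.47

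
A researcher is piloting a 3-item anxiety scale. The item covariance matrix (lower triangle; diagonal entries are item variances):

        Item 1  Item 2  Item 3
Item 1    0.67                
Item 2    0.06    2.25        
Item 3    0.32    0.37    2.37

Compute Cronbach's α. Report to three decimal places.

Σσᵢ² = 0.67 + 2.25 + 2.37 = 5.29
Sum of off-diagonal covariances = 0.75
σ²_total = 5.29 + 2 × 0.75 = 6.79
α = (k/(k−1))·(1 − Σσᵢ²/σ²_total) = (3/2)·(1 − 5.29/6.79) = 0.331

α = 0.331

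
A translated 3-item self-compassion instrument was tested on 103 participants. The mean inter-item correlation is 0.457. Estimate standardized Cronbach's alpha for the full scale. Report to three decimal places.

standardized Cronbach's alpha = 0.716

Standardized α = k·r̄ / (1 + (k−1)·r̄) = 3 × 0.457 / (1 + 2 × 0.457)
  = 1.3710 / 1.9140 = 0.716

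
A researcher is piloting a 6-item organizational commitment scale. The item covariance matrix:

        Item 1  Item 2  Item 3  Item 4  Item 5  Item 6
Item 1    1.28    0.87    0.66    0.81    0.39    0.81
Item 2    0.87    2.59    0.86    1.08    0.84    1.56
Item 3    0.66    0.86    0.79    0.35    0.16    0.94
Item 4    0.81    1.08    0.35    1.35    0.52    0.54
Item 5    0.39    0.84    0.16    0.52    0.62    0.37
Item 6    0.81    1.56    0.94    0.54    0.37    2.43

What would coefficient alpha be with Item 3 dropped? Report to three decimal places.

Remaining items: Item 1, Item 2, Item 4, Item 5, Item 6 (k = 5).
ΣVar(i) = 1.28 + 2.59 + 1.35 + 0.62 + 2.43 = 8.27
σ²_T = 8.27 + 2 × 7.79 = 23.85
α (item deleted) = (5/4)·(1 − 8.27/23.85) = 0.817

α = 0.817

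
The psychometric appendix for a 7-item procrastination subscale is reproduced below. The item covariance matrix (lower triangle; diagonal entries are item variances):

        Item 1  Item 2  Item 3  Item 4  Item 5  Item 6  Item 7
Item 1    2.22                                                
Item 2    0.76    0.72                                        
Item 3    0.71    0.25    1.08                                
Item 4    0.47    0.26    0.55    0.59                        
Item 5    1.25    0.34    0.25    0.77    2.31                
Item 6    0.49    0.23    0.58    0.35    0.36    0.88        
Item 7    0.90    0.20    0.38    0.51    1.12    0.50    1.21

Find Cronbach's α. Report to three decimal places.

Σσ²ᵢ = 2.22 + 0.72 + 1.08 + 0.59 + 2.31 + 0.88 + 1.21 = 9.01
Sum of the distinct covariances = 11.23
σ²_T = 9.01 + 2 × 11.23 = 31.47
α = (k/(k−1))·(1 − Σσ²ᵢ/σ²_T) = (7/6)·(1 − 9.01/31.47) = 0.833

Cronbach's α = 0.833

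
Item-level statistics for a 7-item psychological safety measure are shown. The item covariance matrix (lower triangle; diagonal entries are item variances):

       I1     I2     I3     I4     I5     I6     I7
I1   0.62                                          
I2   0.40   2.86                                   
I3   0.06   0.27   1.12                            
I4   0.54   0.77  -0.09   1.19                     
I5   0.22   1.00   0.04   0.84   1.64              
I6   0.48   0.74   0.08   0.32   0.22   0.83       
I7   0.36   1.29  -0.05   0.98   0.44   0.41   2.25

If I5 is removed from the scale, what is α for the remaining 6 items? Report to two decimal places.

Remaining items: I1, I2, I3, I4, I6, I7 (k = 6).
ΣVar(i) = 0.62 + 2.86 + 1.12 + 1.19 + 0.83 + 2.25 = 8.87
σ²_T = 8.87 + 2 × 6.56 = 21.99
α (item deleted) = (6/5)·(1 − 8.87/21.99) = 0.72

α = 0.72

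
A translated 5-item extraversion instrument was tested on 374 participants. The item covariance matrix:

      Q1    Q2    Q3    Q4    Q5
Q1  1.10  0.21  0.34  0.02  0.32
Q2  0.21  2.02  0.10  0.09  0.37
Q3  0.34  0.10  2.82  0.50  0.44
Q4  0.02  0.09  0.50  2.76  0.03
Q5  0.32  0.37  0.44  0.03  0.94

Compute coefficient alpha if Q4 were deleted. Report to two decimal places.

coefficient alpha = 0.45

Remaining items: Q1, Q2, Q3, Q5 (k = 4).
Σσᵢ² = 1.10 + 2.02 + 2.82 + 0.94 = 6.88
σ²_T = 6.88 + 2 × 1.78 = 10.44
α (item deleted) = (4/3)·(1 − 6.88/10.44) = 0.45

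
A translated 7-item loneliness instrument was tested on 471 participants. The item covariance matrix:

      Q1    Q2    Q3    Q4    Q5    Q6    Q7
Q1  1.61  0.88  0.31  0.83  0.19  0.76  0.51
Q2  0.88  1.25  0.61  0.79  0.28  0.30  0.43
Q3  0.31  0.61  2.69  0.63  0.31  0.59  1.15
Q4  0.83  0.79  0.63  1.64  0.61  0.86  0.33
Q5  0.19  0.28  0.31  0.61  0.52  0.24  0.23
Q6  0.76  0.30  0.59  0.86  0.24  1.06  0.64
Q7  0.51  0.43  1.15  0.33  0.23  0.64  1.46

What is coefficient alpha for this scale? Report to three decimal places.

sum of item variances = 1.61 + 1.25 + 2.69 + 1.64 + 0.52 + 1.06 + 1.46 = 10.23
Σ_{i<j} σ_ij = 11.48
total variance = 10.23 + 2 × 11.48 = 33.19
α = (k/(k−1))·(1 − sum of item variances/total variance) = (7/6)·(1 − 10.23/33.19) = 0.807

α = 0.807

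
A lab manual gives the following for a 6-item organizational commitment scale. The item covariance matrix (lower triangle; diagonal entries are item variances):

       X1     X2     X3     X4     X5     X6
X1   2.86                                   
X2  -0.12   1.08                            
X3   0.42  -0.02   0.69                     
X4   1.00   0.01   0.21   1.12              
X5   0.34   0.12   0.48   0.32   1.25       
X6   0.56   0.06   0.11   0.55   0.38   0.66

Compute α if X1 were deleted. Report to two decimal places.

α = 0.60

Remaining items: X2, X3, X4, X5, X6 (k = 5).
sum of item variances = 1.08 + 0.69 + 1.12 + 1.25 + 0.66 = 4.80
σ²_T = 4.80 + 2 × 2.22 = 9.24
α (item deleted) = (5/4)·(1 − 4.80/9.24) = 0.60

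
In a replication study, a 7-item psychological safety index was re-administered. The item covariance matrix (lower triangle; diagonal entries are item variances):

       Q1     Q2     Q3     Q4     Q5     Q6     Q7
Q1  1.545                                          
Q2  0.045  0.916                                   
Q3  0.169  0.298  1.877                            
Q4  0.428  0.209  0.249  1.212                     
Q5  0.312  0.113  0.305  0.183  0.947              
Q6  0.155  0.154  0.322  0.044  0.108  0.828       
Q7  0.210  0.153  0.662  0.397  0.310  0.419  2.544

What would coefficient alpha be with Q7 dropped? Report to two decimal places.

coefficient alpha = 0.55

Remaining items: Q1, Q2, Q3, Q4, Q5, Q6 (k = 6).
Σσ²ᵢ = 1.545 + 0.916 + 1.877 + 1.212 + 0.947 + 0.828 = 7.325
σ²_T = 7.325 + 2 × 3.094 = 13.513
α (item deleted) = (6/5)·(1 − 7.325/13.513) = 0.55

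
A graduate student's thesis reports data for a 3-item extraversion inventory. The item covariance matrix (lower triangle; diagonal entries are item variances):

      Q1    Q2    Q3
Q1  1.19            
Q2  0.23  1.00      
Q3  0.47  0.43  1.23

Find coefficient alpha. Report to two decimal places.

coefficient alpha = 0.60

Σσ²ᵢ = 1.19 + 1.00 + 1.23 = 3.42
Sum of the distinct covariances = 1.13
σ²_total = 3.42 + 2 × 1.13 = 5.68
α = (k/(k−1))·(1 − Σσ²ᵢ/σ²_total) = (3/2)·(1 − 3.42/5.68) = 0.60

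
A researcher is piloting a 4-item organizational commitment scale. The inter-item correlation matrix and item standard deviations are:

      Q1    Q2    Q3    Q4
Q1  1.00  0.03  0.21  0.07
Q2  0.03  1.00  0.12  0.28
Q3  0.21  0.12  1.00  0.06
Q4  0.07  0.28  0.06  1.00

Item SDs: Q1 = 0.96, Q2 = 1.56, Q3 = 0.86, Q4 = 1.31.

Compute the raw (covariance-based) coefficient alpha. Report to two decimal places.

α = 0.37

Σσ²ᵢ = 0.96² + 1.56² + 0.86² + 1.31² = 5.8109
Covariances σ_ij = r_ij · s_i · s_j:
  σ(Q1,Q2) = 0.03 × 0.96 × 1.56 = 0.0449
  σ(Q1,Q3) = 0.21 × 0.96 × 0.86 = 0.1734
  σ(Q1,Q4) = 0.07 × 0.96 × 1.31 = 0.0880
  σ(Q2,Q3) = 0.12 × 1.56 × 0.86 = 0.1610
  σ(Q2,Q4) = 0.28 × 1.56 × 1.31 = 0.5722
  σ(Q3,Q4) = 0.06 × 0.86 × 1.31 = 0.0676
σ²_T = Σσ²ᵢ + 2·Σσ_ij = 5.8109 + 2 × 1.1071 = 8.0251
α = (4/3)·(1 − 5.8109/8.0251) = 0.37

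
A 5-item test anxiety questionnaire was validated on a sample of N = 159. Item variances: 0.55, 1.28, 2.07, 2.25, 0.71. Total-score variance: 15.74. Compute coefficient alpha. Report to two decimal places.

coefficient alpha = 0.71

Σσᵢ² = 0.55 + 1.28 + 2.07 + 2.25 + 0.71 = 6.86
α = (k/(k−1))·(1 − Σσᵢ²/total variance) = (5/4)·(1 − 6.86/15.74) = 0.71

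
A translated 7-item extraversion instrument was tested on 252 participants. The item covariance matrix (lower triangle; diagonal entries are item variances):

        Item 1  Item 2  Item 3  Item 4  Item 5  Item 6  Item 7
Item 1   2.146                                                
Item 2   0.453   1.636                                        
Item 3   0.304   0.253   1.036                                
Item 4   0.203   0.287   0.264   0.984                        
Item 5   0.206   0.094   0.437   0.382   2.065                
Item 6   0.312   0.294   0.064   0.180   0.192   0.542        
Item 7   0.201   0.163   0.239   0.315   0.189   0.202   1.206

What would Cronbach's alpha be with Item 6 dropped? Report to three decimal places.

Remaining items: Item 1, Item 2, Item 3, Item 4, Item 5, Item 7 (k = 6).
Σσᵢ² = 2.146 + 1.636 + 1.036 + 0.984 + 2.065 + 1.206 = 9.073
total variance = 9.073 + 2 × 3.990 = 17.053
α (item deleted) = (6/5)·(1 − 9.073/17.053) = 0.562

α = 0.562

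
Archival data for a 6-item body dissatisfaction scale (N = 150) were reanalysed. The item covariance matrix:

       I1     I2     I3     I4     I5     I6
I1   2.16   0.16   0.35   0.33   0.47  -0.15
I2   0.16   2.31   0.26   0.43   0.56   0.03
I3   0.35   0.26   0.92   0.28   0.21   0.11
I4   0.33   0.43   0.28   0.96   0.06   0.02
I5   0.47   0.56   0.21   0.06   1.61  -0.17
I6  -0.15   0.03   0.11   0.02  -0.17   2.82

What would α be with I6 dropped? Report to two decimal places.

α = 0.55

Remaining items: I1, I2, I3, I4, I5 (k = 5).
sum of item variances = 2.16 + 2.31 + 0.92 + 0.96 + 1.61 = 7.96
Var(T) = 7.96 + 2 × 3.11 = 14.18
α (item deleted) = (5/4)·(1 − 7.96/14.18) = 0.55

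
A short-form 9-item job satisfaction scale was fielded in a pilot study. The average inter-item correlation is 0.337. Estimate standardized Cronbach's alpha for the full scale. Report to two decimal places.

standardized Cronbach's alpha = 0.82

Standardized α = k·r̄ / (1 + (k−1)·r̄) = 9 × 0.337 / (1 + 8 × 0.337)
  = 3.0330 / 3.6960 = 0.82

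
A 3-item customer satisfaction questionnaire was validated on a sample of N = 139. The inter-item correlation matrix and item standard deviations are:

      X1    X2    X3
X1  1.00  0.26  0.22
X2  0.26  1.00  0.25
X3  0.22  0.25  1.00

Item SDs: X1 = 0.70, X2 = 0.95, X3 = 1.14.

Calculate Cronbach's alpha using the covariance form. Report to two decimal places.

Σσ²ᵢ = 0.70² + 0.95² + 1.14² = 2.6921
Covariances σ_ij = r_ij · s_i · s_j:
  σ(X1,X2) = 0.26 × 0.70 × 0.95 = 0.1729
  σ(X1,X3) = 0.22 × 0.70 × 1.14 = 0.1756
  σ(X2,X3) = 0.25 × 0.95 × 1.14 = 0.2707
σ²_T = Σσ²ᵢ + 2·Σσ_ij = 2.6921 + 2 × 0.6192 = 3.9305
α = (3/2)·(1 − 2.6921/3.9305) = 0.47

α = 0.47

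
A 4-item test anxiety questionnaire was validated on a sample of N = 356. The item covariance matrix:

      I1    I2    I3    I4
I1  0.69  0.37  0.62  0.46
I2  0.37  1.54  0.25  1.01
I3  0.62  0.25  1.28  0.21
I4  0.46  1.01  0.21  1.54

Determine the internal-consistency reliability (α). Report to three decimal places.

α = 0.715

sum of item variances = 0.69 + 1.54 + 1.28 + 1.54 = 5.05
Σ_{i<j} σ_ij = 2.92
σ²_total = 5.05 + 2 × 2.92 = 10.89
α = (k/(k−1))·(1 − sum of item variances/σ²_total) = (4/3)·(1 − 5.05/10.89) = 0.715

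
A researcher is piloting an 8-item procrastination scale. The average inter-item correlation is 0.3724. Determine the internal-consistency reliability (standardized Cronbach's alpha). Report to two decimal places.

Standardized α = k·r̄ / (1 + (k−1)·r̄) = 8 × 0.3724 / (1 + 7 × 0.3724)
  = 2.9792 / 3.6068 = 0.83

α = 0.83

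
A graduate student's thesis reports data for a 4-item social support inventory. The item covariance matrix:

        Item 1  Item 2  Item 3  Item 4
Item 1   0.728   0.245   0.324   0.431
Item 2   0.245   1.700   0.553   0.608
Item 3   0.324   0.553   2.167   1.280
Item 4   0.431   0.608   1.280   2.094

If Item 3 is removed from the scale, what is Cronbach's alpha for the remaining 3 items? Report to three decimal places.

Remaining items: Item 1, Item 2, Item 4 (k = 3).
Σσ²ᵢ = 0.728 + 1.700 + 2.094 = 4.522
σ²_total = 4.522 + 2 × 1.284 = 7.090
α (item deleted) = (3/2)·(1 − 4.522/7.090) = 0.543

Cronbach's alpha = 0.543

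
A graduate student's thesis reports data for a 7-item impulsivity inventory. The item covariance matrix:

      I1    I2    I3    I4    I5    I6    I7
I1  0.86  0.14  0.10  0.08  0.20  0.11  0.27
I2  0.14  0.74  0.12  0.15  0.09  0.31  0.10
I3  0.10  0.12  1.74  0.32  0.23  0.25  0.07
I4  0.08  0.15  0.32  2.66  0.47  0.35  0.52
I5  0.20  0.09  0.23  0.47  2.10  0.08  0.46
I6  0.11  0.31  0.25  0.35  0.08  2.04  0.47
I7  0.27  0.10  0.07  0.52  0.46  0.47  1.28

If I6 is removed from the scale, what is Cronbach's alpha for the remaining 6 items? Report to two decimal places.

α = 0.50

Remaining items: I1, I2, I3, I4, I5, I7 (k = 6).
ΣVar(i) = 0.86 + 0.74 + 1.74 + 2.66 + 2.10 + 1.28 = 9.38
σ²_T = 9.38 + 2 × 3.32 = 16.02
α (item deleted) = (6/5)·(1 − 9.38/16.02) = 0.50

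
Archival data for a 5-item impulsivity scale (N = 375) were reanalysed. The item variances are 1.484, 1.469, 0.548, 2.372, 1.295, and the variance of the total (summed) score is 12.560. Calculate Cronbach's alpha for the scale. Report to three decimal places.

α = 0.537

sum of item variances = 1.484 + 1.469 + 0.548 + 2.372 + 1.295 = 7.168
α = (k/(k−1))·(1 − sum of item variances/σ²_total) = (5/4)·(1 − 7.168/12.560) = 0.537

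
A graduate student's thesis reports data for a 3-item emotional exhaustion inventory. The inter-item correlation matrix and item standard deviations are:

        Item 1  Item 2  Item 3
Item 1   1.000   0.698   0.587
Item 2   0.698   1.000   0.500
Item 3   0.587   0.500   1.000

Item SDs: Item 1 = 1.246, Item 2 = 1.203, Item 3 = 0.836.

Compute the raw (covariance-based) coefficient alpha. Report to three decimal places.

coefficient alpha = 0.808

Σσ²ᵢ = 1.246² + 1.203² + 0.836² = 3.6986
Covariances σ_ij = r_ij · s_i · s_j:
  σ(Item 1,Item 2) = 0.698 × 1.246 × 1.203 = 1.0463
  σ(Item 1,Item 3) = 0.587 × 1.246 × 0.836 = 0.6115
  σ(Item 2,Item 3) = 0.500 × 1.203 × 0.836 = 0.5029
σ²_T = Σσ²ᵢ + 2·Σσ_ij = 3.6986 + 2 × 2.1607 = 8.0200
α = (3/2)·(1 − 3.6986/8.0200) = 0.808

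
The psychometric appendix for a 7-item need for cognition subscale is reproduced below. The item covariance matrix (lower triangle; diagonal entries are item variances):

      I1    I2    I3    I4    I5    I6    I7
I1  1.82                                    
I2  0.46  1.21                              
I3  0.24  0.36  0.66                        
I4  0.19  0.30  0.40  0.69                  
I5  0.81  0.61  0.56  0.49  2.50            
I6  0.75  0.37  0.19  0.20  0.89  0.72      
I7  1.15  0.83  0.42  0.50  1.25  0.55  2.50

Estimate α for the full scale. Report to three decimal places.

α = 0.811

ΣVar(i) = 1.82 + 1.21 + 0.66 + 0.69 + 2.50 + 0.72 + 2.50 = 10.10
Σ_{i<j} σ_ij = 11.52
σ²_T = 10.10 + 2 × 11.52 = 33.14
α = (k/(k−1))·(1 − ΣVar(i)/σ²_T) = (7/6)·(1 − 10.10/33.14) = 0.811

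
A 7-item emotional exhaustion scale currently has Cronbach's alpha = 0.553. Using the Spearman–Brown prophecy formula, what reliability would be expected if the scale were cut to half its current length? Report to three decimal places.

Length factor m = 1/2
α' = m·α / (1 − (1−m)·α)
   = 1/2 × 0.553 / (1 − (1 − 1/2) × 0.553)
   = 0.2765 / 0.7235 = 0.382

predicted reliability = 0.382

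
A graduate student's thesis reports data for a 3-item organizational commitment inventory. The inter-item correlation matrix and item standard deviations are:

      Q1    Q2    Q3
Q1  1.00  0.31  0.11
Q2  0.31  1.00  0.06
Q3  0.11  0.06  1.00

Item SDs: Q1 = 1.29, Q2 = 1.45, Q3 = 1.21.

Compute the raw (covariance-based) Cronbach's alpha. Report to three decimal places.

Cronbach's alpha = 0.370

Σσ²ᵢ = 1.29² + 1.45² + 1.21² = 5.2307
Covariances σ_ij = r_ij · s_i · s_j:
  σ(Q1,Q2) = 0.31 × 1.29 × 1.45 = 0.5799
  σ(Q1,Q3) = 0.11 × 1.29 × 1.21 = 0.1717
  σ(Q2,Q3) = 0.06 × 1.45 × 1.21 = 0.1053
σ²_T = Σσ²ᵢ + 2·Σσ_ij = 5.2307 + 2 × 0.8569 = 6.9445
α = (3/2)·(1 − 5.2307/6.9445) = 0.370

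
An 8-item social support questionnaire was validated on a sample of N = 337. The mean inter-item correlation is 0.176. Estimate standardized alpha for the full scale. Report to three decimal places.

standardized alpha = 0.631

Standardized α = k·r̄ / (1 + (k−1)·r̄) = 8 × 0.176 / (1 + 7 × 0.176)
  = 1.4080 / 2.2320 = 0.631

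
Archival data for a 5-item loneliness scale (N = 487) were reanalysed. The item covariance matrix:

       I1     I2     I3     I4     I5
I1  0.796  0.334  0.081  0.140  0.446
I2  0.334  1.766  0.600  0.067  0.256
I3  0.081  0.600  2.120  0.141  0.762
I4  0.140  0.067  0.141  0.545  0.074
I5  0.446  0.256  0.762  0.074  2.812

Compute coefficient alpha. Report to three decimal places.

α = 0.524

Σσ²ᵢ = 0.796 + 1.766 + 2.120 + 0.545 + 2.812 = 8.039
Sum of off-diagonal covariances = 2.901
σ²_T = 8.039 + 2 × 2.901 = 13.841
α = (k/(k−1))·(1 − Σσ²ᵢ/σ²_T) = (5/4)·(1 − 8.039/13.841) = 0.524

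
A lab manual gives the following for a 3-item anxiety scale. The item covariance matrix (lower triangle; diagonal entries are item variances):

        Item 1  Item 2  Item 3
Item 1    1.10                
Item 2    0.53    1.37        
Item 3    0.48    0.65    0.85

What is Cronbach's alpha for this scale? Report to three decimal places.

sum of item variances = 1.10 + 1.37 + 0.85 = 3.32
Sum of off-diagonal covariances = 1.66
σ²_T = 3.32 + 2 × 1.66 = 6.64
α = (k/(k−1))·(1 − sum of item variances/σ²_T) = (3/2)·(1 − 3.32/6.64) = 0.750

α = 0.750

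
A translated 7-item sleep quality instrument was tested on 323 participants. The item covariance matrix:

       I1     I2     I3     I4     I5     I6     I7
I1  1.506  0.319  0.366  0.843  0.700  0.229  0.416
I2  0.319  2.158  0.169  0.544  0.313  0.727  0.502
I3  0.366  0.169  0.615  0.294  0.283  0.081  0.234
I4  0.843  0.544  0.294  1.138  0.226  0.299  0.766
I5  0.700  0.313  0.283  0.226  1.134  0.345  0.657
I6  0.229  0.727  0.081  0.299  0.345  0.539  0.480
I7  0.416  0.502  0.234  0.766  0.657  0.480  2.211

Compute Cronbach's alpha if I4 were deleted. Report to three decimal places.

α = 0.705

Remaining items: I1, I2, I3, I5, I6, I7 (k = 6).
Σσ²ᵢ = 1.506 + 2.158 + 0.615 + 1.134 + 0.539 + 2.211 = 8.163
total variance = 8.163 + 2 × 5.821 = 19.805
α (item deleted) = (6/5)·(1 − 8.163/19.805) = 0.705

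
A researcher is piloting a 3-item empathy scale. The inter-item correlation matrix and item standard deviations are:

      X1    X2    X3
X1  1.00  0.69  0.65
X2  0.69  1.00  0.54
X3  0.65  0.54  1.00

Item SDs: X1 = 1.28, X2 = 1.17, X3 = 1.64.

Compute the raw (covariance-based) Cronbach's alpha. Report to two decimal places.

α = 0.82

Σσ²ᵢ = 1.28² + 1.17² + 1.64² = 5.6969
Covariances σ_ij = r_ij · s_i · s_j:
  σ(X1,X2) = 0.69 × 1.28 × 1.17 = 1.0333
  σ(X1,X3) = 0.65 × 1.28 × 1.64 = 1.3645
  σ(X2,X3) = 0.54 × 1.17 × 1.64 = 1.0362
σ²_T = Σσ²ᵢ + 2·Σσ_ij = 5.6969 + 2 × 3.4340 = 12.5649
α = (3/2)·(1 − 5.6969/12.5649) = 0.82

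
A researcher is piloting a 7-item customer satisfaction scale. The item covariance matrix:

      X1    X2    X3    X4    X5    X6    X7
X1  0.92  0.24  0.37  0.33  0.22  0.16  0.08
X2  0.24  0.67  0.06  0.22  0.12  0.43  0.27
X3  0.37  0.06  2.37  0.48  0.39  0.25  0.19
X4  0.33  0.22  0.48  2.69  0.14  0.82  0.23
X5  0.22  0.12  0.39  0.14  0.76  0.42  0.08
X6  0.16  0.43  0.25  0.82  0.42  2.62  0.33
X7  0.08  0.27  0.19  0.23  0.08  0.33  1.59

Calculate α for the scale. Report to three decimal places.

α = 0.584

Σσ²ᵢ = 0.92 + 0.67 + 2.37 + 2.69 + 0.76 + 2.62 + 1.59 = 11.62
Sum of off-diagonal covariances = 5.83
total variance = 11.62 + 2 × 5.83 = 23.28
α = (k/(k−1))·(1 − Σσ²ᵢ/total variance) = (7/6)·(1 − 11.62/23.28) = 0.584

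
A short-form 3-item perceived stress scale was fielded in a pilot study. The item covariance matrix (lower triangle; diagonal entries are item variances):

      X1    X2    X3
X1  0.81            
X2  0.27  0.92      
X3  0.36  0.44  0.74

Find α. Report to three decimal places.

Σσᵢ² = 0.81 + 0.92 + 0.74 = 2.47
Sum of off-diagonal covariances = 1.07
σ²_total = 2.47 + 2 × 1.07 = 4.61
α = (k/(k−1))·(1 − Σσᵢ²/σ²_total) = (3/2)·(1 − 2.47/4.61) = 0.696

α = 0.696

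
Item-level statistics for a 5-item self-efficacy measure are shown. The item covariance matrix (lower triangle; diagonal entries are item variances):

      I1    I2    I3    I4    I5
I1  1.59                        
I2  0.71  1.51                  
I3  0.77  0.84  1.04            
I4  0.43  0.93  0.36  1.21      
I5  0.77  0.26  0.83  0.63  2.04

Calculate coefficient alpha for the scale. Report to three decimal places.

coefficient alpha = 0.798

ΣVar(i) = 1.59 + 1.51 + 1.04 + 1.21 + 2.04 = 7.39
Sum of off-diagonal covariances = 6.53
σ²_T = 7.39 + 2 × 6.53 = 20.45
α = (k/(k−1))·(1 − ΣVar(i)/σ²_T) = (5/4)·(1 − 7.39/20.45) = 0.798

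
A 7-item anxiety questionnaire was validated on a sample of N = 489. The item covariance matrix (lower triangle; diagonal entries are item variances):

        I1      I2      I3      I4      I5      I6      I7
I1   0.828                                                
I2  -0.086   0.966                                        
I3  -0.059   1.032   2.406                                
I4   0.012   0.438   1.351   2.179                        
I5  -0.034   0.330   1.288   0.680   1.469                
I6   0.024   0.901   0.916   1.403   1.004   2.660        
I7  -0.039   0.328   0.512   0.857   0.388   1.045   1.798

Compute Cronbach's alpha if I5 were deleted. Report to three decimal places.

Cronbach's alpha = 0.737

Remaining items: I1, I2, I3, I4, I6, I7 (k = 6).
sum of item variances = 0.828 + 0.966 + 2.406 + 2.179 + 2.660 + 1.798 = 10.837
σ²_total = 10.837 + 2 × 8.635 = 28.107
α (item deleted) = (6/5)·(1 − 10.837/28.107) = 0.737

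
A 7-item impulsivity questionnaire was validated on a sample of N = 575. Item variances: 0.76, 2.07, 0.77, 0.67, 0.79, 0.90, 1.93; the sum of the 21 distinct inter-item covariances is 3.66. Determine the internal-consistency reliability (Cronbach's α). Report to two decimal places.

α = 0.56

ΣVar(i) = 0.76 + 2.07 + 0.77 + 0.67 + 0.79 + 0.90 + 1.93 = 7.89
Sum of distinct covariances = 3.66
Var(T) = ΣVar(i) + 2·Σcov = 7.89 + 2 × 3.66 = 15.21
α = (7/6)·(1 − 7.89/15.21) = 0.56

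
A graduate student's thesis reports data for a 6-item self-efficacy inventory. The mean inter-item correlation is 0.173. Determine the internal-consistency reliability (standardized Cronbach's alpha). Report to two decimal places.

α = 0.56

Standardized α = k·r̄ / (1 + (k−1)·r̄) = 6 × 0.173 / (1 + 5 × 0.173)
  = 1.0380 / 1.8650 = 0.56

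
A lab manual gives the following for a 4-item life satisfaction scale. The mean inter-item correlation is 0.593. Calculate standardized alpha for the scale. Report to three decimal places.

Standardized α = k·r̄ / (1 + (k−1)·r̄) = 4 × 0.593 / (1 + 3 × 0.593)
  = 2.3720 / 2.7790 = 0.854

α = 0.854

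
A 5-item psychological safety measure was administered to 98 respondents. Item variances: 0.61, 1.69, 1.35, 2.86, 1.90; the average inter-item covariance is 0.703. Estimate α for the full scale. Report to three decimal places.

sum of item variances = 0.61 + 1.69 + 1.35 + 2.86 + 1.90 = 8.41
Sum of the 10 distinct covariances = 10 × 0.703 = 7.030
Var(T) = sum of item variances + 2·Σcov = 8.41 + 2 × 7.030 = 22.470
α = (5/4)·(1 − 8.41/22.470) = 0.782

α = 0.782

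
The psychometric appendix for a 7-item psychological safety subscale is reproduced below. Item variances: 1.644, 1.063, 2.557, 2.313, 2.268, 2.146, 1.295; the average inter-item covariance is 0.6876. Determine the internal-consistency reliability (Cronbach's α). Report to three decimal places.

Cronbach's α = 0.799

ΣVar(i) = 1.644 + 1.063 + 2.557 + 2.313 + 2.268 + 2.146 + 1.295 = 13.286
Sum of the 21 distinct covariances = 21 × 0.6876 = 14.4396
Var(T) = ΣVar(i) + 2·Σcov = 13.286 + 2 × 14.4396 = 42.1652
α = (7/6)·(1 − 13.286/42.1652) = 0.799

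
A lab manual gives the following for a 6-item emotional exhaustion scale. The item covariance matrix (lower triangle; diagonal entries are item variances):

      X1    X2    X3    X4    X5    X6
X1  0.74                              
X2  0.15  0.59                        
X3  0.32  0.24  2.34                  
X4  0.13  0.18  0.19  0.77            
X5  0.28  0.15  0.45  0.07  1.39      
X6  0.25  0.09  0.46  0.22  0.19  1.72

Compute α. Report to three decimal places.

Σσᵢ² = 0.74 + 0.59 + 2.34 + 0.77 + 1.39 + 1.72 = 7.55
Sum of off-diagonal covariances = 3.37
σ²_T = 7.55 + 2 × 3.37 = 14.29
α = (k/(k−1))·(1 − Σσᵢ²/σ²_T) = (6/5)·(1 − 7.55/14.29) = 0.566

α = 0.566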